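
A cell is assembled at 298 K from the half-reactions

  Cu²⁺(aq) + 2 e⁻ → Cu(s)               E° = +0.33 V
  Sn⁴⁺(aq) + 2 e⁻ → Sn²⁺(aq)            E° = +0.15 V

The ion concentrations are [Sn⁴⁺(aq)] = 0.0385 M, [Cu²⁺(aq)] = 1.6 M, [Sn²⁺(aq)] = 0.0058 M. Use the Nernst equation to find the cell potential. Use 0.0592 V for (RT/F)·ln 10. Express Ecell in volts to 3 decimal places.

Since E°(Cu²⁺/Cu) > E°(Sn⁴⁺/Sn²⁺), Cu²⁺/Cu serves as the cathode.
The standard potential is +0.33 − (+0.15) = +0.18 V and the balanced reaction transfers n = 2 electrons.
Balancing gives Cu²⁺(aq) + Sn²⁺(aq) → Cu(s) + Sn⁴⁺(aq); hence Q = [Sn⁴⁺(aq)] / ([Cu²⁺(aq)]·[Sn²⁺(aq)]) = 4.15 (log Q = 0.618).
By the Nernst equation, E = +0.18 − (0.0592/2)·(0.618) = +0.162 V.

+0.162 V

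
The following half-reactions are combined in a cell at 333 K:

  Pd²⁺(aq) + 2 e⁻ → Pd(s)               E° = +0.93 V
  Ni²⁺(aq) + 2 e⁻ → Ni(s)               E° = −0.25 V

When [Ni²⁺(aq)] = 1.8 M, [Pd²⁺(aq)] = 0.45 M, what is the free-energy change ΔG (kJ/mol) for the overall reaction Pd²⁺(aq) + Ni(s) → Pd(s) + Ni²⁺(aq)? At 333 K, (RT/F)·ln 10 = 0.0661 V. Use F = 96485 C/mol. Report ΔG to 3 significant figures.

The standard cell potential is +0.93 − (−0.25) = +1.18 V, with n = 2 electrons in the balanced equation.
The reaction quotient is [Ni²⁺(aq)] / [Pd²⁺(aq)] = 4; by Nernst, E = +1.18 − (0.0661/2)(0.602) = +1.1601 V.
Then ΔG = −nFE = −2 × 96485 × +1.1601 J/mol = −224 kJ/mol.

−224 kJ/mol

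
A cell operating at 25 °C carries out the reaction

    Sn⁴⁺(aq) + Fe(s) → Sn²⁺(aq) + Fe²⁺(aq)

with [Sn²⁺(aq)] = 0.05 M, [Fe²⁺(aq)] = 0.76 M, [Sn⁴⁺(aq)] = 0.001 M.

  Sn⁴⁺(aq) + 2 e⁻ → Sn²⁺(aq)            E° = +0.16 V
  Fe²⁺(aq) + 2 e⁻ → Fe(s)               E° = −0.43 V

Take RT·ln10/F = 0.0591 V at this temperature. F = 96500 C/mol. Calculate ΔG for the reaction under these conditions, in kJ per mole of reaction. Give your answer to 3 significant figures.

−105 kJ/mol

With Sn⁴⁺/Sn²⁺ reduced at the cathode, E°cell = +0.16 − (−0.43) = +0.59 V and n = 2.
Here Q = ([Sn²⁺(aq)]·[Fe²⁺(aq)]) / [Sn⁴⁺(aq)] = 38 (log Q = 1.580), giving E = +0.59 − (0.0591/2)·(1.580) = +0.5433 V.
ΔG = −nFE = −(2)(96500)(+0.5433) J/mol = −105 kJ/mol.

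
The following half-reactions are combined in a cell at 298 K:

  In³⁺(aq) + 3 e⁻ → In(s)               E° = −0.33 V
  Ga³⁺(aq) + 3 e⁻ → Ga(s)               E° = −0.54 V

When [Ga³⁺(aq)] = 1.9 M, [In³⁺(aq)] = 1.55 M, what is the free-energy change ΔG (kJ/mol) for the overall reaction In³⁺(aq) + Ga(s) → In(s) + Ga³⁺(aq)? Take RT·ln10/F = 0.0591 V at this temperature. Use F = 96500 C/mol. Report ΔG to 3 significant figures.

E°cell = −0.33 − (−0.54) = +0.21 V; the balanced reaction transfers n = 3 electrons.
Q = [Ga³⁺(aq)] / [In³⁺(aq)] = 1.23, so log Q = 0.088 and E = +0.21 − (0.0591/3)(0.088) = +0.2083 V.
ΔG = −nFE = −(3)(96500)(+0.2083) J/mol = −60.3 kJ/mol.

−60.3 kJ/mol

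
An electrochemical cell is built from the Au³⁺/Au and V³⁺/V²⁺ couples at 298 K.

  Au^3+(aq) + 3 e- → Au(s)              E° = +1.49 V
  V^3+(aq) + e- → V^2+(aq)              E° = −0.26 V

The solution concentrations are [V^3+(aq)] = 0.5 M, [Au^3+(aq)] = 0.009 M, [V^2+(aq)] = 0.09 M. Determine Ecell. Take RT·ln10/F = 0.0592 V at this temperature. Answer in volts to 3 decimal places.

+1.666 V

Since E°(Au³⁺/Au) > E°(V³⁺/V²⁺), Au³⁺/Au serves as the cathode.
The standard potential is +1.49 − (−0.26) = +1.75 V and the balanced reaction transfers n = 3 electrons.
The balanced reaction is Au^3+(aq) + 3 V^2+(aq) → Au(s) + 3 V^3+(aq), so Q = [V^3+(aq)]^3 / ([Au^3+(aq)]·[V^2+(aq)]^3) = 1.91×10^4 and log Q = 4.280.
E = E° − (0.0592/n)·log Q = +1.75 − (0.0592/3)(4.280) = +1.666 V.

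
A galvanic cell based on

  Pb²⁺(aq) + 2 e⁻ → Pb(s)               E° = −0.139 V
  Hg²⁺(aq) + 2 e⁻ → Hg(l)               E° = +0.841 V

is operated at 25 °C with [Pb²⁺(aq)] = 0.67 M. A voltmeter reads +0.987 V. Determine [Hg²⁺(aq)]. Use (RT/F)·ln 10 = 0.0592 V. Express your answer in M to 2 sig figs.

1.2 M

Hg²⁺/Hg is the cathode (higher E°); E°cell = +0.841 − (−0.139) = +0.980 V with n = 2.
Rearranging E = E° − (0.0592/n)·log Q gives log Q = 2(+0.980 − (+0.987))/0.0592 = −0.236.
The balanced reaction is Hg²⁺(aq) + Pb(s) → Hg(l) + Pb²⁺(aq), so Q = [Pb²⁺(aq)] / [Hg²⁺(aq)].
Isolating [Hg²⁺(aq)] in Q = 10^{−0.236} yields log [Hg²⁺(aq)] = 0.062, i.e. 1.2 M.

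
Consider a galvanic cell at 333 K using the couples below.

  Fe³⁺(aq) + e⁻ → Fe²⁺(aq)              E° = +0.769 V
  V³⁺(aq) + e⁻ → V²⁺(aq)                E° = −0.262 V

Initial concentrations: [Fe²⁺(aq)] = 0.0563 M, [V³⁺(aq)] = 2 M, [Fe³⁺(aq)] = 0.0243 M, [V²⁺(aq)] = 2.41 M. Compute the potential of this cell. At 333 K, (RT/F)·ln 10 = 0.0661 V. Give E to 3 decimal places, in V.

+1.012 V

Fe³⁺/Fe²⁺ is reduced (cathode, E° = +0.769 V) and V³⁺/V²⁺ is oxidized (anode).
The standard potential is +0.769 − (−0.262) = +1.031 V and the balanced reaction transfers n = 1 electron.
The balanced reaction is Fe³⁺(aq) + V²⁺(aq) → Fe²⁺(aq) + V³⁺(aq), so Q = ([Fe²⁺(aq)]·[V³⁺(aq)]) / ([Fe³⁺(aq)]·[V²⁺(aq)]) = 1.92 and log Q = 0.284.
By the Nernst equation, E = +1.031 − (0.0661/1)·(0.284) = +1.012 V.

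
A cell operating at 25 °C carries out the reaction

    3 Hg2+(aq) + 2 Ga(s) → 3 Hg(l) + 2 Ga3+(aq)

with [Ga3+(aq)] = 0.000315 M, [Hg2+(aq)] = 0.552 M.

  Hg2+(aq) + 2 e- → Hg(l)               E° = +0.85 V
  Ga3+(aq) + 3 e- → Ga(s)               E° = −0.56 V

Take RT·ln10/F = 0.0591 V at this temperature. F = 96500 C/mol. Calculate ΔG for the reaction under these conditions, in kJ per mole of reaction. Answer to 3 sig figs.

−852 kJ/mol

E°cell = +0.85 − (−0.56) = +1.41 V; the balanced reaction transfers n = 6 electrons.
Here Q = [Ga3+(aq)]^2 / [Hg2+(aq)]^3 = 5.9×10^−7 (log Q = −6.229), giving E = +1.41 − (0.0591/6)·(−6.229) = +1.4714 V.
ΔG = −nFE = −(6)(96500)(+1.4714) J/mol = −852 kJ/mol.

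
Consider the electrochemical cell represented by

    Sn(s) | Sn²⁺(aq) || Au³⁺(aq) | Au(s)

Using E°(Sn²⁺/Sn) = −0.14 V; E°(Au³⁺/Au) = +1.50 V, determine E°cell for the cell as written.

By convention the left-hand electrode in cell notation is the anode (oxidation) and the right-hand electrode is the cathode (reduction).
E°cell = E°(right) − E°(left) = +1.50 − (−0.14) = +1.64 V.

+1.64 V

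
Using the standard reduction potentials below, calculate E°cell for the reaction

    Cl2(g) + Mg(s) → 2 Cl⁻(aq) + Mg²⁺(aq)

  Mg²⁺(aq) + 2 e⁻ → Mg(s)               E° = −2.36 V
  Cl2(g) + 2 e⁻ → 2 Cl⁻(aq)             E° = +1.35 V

+3.71 V

Cl2(g) gains electrons, so the Cl₂/Cl⁻ couple is the cathode; the Mg²⁺/Mg couple is the anode.
E°cell = E°(cathode) − E°(anode) = +1.35 − (−2.36) = +3.71 V.
The positive value indicates the reaction is spontaneous as written.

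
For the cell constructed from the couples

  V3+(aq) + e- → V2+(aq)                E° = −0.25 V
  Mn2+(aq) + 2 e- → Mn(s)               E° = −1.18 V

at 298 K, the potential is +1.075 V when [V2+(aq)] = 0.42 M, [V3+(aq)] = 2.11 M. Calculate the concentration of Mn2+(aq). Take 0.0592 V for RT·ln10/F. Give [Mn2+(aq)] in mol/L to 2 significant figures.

With V³⁺/V²⁺ at the cathode and Mn²⁺/Mn at the anode, E°cell = −0.25 − (−1.18) = +0.93 V (n = 2).
Since E = E° − (0.0592/n)·log Q, log Q = n(E° − E)/0.0592 = −4.899.
The balanced reaction is 2 V3+(aq) + Mn(s) → 2 V2+(aq) + Mn2+(aq), so Q = ([V2+(aq)]^2·[Mn2+(aq)]) / [V3+(aq)]^2.
Isolating [Mn2+(aq)] in Q = 10^{−4.899} yields log [Mn2+(aq)] = −3.497, i.e. 0.00032 M.

0.00032 M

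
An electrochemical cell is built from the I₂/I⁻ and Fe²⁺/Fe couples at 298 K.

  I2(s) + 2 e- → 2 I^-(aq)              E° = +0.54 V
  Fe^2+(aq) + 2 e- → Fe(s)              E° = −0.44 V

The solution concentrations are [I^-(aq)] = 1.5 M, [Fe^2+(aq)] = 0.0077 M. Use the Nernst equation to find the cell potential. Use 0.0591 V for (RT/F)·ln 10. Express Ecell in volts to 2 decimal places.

Since E°(I₂/I⁻) > E°(Fe²⁺/Fe), I₂/I⁻ serves as the cathode.
The standard potential is +0.54 − (−0.44) = +0.98 V and the balanced reaction transfers n = 2 electrons.
For the overall reaction I2(s) + Fe(s) → 2 I^-(aq) + Fe^2+(aq), Q = [I^-(aq)]^2·[Fe^2+(aq)] = 0.0173, giving log Q = −1.761.
E = E° − (0.0591/n)·log Q = +0.98 − (0.0591/2)(−1.761) = +1.03 V.

+1.03 V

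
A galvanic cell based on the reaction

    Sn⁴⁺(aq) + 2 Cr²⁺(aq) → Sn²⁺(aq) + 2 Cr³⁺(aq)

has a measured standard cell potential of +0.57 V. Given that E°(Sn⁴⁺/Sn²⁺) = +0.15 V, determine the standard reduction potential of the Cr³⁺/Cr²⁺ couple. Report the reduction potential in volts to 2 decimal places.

−0.42 V

In the reaction as written the Sn⁴⁺/Sn²⁺ couple is reduced (cathode) and Cr³⁺/Cr²⁺ is oxidized (anode), so E°cell = E°(Sn⁴⁺/Sn²⁺) − E°(Cr³⁺/Cr²⁺).
E°(Cr³⁺/Cr²⁺) = E°(cathode) − E°cell = +0.15 − (+0.57) = −0.42 V.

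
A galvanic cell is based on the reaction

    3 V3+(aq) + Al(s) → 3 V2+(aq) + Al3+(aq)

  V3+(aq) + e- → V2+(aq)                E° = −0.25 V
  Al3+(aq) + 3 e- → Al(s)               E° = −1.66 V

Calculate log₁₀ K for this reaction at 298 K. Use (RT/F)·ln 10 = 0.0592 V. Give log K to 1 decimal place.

The V³⁺/V²⁺ couple is reduced (cathode); E°cell = −0.25 − (−1.66) = +1.41 V with n = 3.
At equilibrium E = 0, so log K = nE°cell / 0.0592 = (3)(+1.41) / 0.0592 = 71.5.

log K = 71.5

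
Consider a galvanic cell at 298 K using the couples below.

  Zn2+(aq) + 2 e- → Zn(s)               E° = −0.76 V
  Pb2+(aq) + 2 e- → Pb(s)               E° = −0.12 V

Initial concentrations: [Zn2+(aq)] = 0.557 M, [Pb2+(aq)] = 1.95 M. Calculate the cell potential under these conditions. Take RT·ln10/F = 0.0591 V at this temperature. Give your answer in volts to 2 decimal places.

The Pb²⁺/Pb couple has the more positive E°, so it is the cathode; Zn²⁺/Zn is the anode.
E°cell = E°cat − E°an = −0.12 − (−0.76) = +0.64 V; n = 2.
For the overall reaction Pb2+(aq) + Zn(s) → Pb(s) + Zn2+(aq), Q = [Zn2+(aq)] / [Pb2+(aq)] = 0.286, giving log Q = −0.544.
By the Nernst equation, E = +0.64 − (0.0591/2)·(−0.544) = +0.66 V.

+0.66 V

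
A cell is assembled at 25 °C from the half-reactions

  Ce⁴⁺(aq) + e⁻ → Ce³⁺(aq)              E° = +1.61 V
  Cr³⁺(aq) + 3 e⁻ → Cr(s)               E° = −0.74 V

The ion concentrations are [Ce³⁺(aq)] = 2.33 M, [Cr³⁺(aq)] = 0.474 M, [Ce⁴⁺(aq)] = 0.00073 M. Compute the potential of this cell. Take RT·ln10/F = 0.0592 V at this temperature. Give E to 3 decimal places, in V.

Since E°(Ce⁴⁺/Ce³⁺) > E°(Cr³⁺/Cr), Ce⁴⁺/Ce³⁺ serves as the cathode.
E°cell = +1.61 − (−0.74) = +2.35 V, with n = 3 electrons transferred.
For the overall reaction 3 Ce⁴⁺(aq) + Cr(s) → 3 Ce³⁺(aq) + Cr³⁺(aq), Q = ([Ce³⁺(aq)]^3·[Cr³⁺(aq)]) / [Ce⁴⁺(aq)]^3 = 1.54×10^10, giving log Q = 10.188.
Applying E = E° − (RT ln10/nF)·log Q gives +2.35 − (0.0592/3)(10.188) = +2.149 V.

+2.149 V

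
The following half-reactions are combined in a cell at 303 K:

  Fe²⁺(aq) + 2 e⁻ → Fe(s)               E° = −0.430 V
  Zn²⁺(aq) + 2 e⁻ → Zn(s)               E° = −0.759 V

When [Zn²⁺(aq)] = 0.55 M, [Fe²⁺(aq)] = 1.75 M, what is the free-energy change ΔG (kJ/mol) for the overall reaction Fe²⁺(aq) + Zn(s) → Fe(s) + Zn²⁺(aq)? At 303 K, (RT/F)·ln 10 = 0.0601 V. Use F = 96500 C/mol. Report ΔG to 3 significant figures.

−66.4 kJ/mol

With Fe²⁺/Fe reduced at the cathode, E°cell = −0.430 − (−0.759) = +0.329 V and n = 2.
Q = [Zn²⁺(aq)] / [Fe²⁺(aq)] = 0.314, so log Q = −0.503 and E = +0.329 − (0.0601/2)(−0.503) = +0.3441 V.
Finally ΔG = −nFE = −(2)(96500 C/mol)(+0.3441 V) = −66.4 kJ/mol.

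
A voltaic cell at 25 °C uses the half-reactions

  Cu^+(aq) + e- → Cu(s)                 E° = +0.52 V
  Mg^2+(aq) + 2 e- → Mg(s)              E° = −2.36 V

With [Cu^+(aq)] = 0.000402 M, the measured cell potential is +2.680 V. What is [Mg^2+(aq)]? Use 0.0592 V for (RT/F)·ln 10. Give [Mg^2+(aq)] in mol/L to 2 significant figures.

0.92 M

With Cu⁺/Cu at the cathode and Mg²⁺/Mg at the anode, E°cell = +0.52 − (−2.36) = +2.88 V (n = 2).
Since E = E° − (0.0592/n)·log Q, log Q = n(E° − E)/0.0592 = 6.757.
Balancing electrons gives 2 Cu^+(aq) + Mg(s) → 2 Cu(s) + Mg^2+(aq); thus Q = [Mg^2+(aq)] / [Cu^+(aq)]^2.
Solving for the unknown gives log [Mg^2+(aq)] = −0.035, so [Mg^2+(aq)] ≈ 0.92 M.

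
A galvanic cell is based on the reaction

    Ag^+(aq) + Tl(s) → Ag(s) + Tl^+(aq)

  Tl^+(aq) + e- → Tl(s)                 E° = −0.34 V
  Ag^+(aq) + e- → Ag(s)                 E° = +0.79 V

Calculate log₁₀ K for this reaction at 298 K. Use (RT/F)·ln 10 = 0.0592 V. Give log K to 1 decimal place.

The Ag⁺/Ag couple is reduced (cathode); E°cell = +0.79 − (−0.34) = +1.13 V with n = 1.
At equilibrium E = 0, so log K = nE°cell / 0.0592 = (1)(+1.13) / 0.0592 = 19.1.

log K = 19.1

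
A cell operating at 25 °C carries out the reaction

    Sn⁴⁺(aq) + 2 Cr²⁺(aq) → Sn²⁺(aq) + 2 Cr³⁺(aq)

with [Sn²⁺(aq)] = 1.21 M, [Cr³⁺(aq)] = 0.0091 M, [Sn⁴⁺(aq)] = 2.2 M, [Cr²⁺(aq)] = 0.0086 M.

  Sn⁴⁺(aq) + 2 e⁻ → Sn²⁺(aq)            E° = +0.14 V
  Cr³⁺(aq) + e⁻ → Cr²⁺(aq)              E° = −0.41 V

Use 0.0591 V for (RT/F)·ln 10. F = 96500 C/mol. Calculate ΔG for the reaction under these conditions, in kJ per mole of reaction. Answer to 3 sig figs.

The standard cell potential is +0.14 − (−0.41) = +0.55 V, with n = 2 electrons in the balanced equation.
The reaction quotient is ([Sn²⁺(aq)]·[Cr³⁺(aq)]^2) / ([Sn⁴⁺(aq)]·[Cr²⁺(aq)]^2) = 0.616; by Nernst, E = +0.55 − (0.0591/2)(−0.211) = +0.5562 V.
ΔG = −nFE = −(2)(96500)(+0.5562) J/mol = −107 kJ/mol.

−107 kJ/mol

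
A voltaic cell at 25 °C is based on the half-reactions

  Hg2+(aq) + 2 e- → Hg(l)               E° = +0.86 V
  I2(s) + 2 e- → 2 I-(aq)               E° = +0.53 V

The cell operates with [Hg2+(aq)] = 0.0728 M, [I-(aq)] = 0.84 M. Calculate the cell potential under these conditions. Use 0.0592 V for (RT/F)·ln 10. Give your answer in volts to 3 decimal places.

The Hg²⁺/Hg couple has the more positive E°, so it is the cathode; I₂/I⁻ is the anode.
E°cell = E°cat − E°an = +0.86 − (+0.53) = +0.33 V; n = 2.
The balanced reaction is Hg2+(aq) + 2 I-(aq) → Hg(l) + I2(s), so Q = 1 / ([Hg2+(aq)]·[I-(aq)]^2) = 19.5 and log Q = 1.289.
Applying E = E° − (RT ln10/nF)·log Q gives +0.33 − (0.0592/2)(1.289) = +0.292 V.

+0.292 V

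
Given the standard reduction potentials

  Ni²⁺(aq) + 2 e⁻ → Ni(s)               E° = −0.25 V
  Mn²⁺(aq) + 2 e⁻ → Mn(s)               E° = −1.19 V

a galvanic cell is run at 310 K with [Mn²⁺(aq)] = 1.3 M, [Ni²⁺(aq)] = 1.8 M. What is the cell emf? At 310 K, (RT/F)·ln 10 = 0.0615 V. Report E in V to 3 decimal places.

Ni²⁺/Ni is reduced (cathode, E° = −0.25 V) and Mn²⁺/Mn is oxidized (anode).
E°cell = E°cat − E°an = −0.25 − (−1.19) = +0.94 V; n = 2.
For the overall reaction Ni²⁺(aq) + Mn(s) → Ni(s) + Mn²⁺(aq), Q = [Mn²⁺(aq)] / [Ni²⁺(aq)] = 0.722, giving log Q = −0.141.
By the Nernst equation, E = +0.94 − (0.0615/2)·(−0.141) = +0.944 V.

+0.944 V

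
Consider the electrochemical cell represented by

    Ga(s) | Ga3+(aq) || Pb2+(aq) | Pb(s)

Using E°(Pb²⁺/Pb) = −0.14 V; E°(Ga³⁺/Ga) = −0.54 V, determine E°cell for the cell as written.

By convention the left-hand electrode in cell notation is the anode (oxidation) and the right-hand electrode is the cathode (reduction).
E°cell = E°(right) − E°(left) = −0.14 − (−0.54) = +0.40 V.

+0.40 V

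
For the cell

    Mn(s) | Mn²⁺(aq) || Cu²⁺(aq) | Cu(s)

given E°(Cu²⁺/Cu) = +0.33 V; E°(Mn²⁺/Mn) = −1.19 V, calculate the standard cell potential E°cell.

+1.52 V

By convention the left-hand electrode in cell notation is the anode (oxidation) and the right-hand electrode is the cathode (reduction).
E°cell = E°(right) − E°(left) = +0.33 − (−1.19) = +1.52 V.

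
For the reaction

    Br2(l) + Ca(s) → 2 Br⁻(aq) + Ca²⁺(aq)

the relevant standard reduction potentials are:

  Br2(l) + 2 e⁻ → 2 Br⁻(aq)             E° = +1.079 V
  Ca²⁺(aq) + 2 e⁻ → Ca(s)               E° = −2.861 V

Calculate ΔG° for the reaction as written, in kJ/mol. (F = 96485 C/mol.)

−760 kJ/mol

In the reaction as written Br2(l) is reduced, so the Br₂/Br⁻ couple is the cathode and Ca²⁺/Ca is the anode.
E°cell = +1.079 − (−2.861) = +3.940 V; balancing electrons gives n = 2.
ΔG° = −nFE°cell = −(2)(96485)(+3.940) J/mol = −760 kJ/mol.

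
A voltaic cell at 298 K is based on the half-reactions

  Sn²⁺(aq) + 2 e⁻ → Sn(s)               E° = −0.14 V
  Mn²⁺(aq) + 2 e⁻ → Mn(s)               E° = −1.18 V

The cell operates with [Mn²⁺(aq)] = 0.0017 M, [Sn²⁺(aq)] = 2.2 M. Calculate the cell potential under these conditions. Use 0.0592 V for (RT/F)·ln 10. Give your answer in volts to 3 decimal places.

Sn²⁺/Sn is reduced (cathode, E° = −0.14 V) and Mn²⁺/Mn is oxidized (anode).
E°cell = E°cat − E°an = −0.14 − (−1.18) = +1.04 V; n = 2.
The balanced reaction is Sn²⁺(aq) + Mn(s) → Sn(s) + Mn²⁺(aq), so Q = [Mn²⁺(aq)] / [Sn²⁺(aq)] = 0.000773 and log Q = −3.112.
Applying E = E° − (RT ln10/nF)·log Q gives +1.04 − (0.0592/2)(−3.112) = +1.132 V.

+1.132 V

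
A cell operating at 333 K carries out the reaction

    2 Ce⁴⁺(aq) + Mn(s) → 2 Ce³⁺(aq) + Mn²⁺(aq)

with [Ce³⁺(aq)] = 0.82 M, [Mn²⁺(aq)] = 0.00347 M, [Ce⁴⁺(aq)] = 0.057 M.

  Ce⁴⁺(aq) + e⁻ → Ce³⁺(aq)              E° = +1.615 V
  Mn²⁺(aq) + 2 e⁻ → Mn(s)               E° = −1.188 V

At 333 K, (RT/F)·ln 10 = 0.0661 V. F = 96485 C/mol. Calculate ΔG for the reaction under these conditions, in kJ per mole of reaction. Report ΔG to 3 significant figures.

−542 kJ/mol

With Ce⁴⁺/Ce³⁺ reduced at the cathode, E°cell = +1.615 − (−1.188) = +2.803 V and n = 2.
The reaction quotient is ([Ce³⁺(aq)]^2·[Mn²⁺(aq)]) / [Ce⁴⁺(aq)]^2 = 0.718; by Nernst, E = +2.803 − (0.0661/2)(−0.144) = +2.8078 V.
ΔG = −nFE = −(2)(96485)(+2.8078) J/mol = −542 kJ/mol.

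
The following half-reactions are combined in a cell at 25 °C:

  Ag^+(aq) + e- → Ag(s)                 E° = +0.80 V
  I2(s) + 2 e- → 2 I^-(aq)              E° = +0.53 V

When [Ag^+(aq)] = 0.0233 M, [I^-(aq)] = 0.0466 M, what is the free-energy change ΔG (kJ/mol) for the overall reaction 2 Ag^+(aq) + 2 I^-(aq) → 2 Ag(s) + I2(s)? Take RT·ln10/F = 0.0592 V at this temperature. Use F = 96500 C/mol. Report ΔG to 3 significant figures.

E°cell = +0.80 − (+0.53) = +0.27 V; the balanced reaction transfers n = 2 electrons.
Here Q = 1 / ([Ag^+(aq)]^2·[I^-(aq)]^2) = 8.48×10^5 (log Q = 5.929), giving E = +0.27 − (0.0592/2)·(5.929) = +0.0945 V.
Then ΔG = −nFE = −2 × 96500 × +0.0945 J/mol = −18.2 kJ/mol.

−18.2 kJ/mol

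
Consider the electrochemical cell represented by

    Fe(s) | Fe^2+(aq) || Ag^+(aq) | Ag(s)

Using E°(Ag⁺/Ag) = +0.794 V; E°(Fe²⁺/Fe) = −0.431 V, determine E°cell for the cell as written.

By convention the left-hand electrode in cell notation is the anode (oxidation) and the right-hand electrode is the cathode (reduction).
E°cell = E°(right) − E°(left) = +0.794 − (−0.431) = +1.225 V.

+1.225 V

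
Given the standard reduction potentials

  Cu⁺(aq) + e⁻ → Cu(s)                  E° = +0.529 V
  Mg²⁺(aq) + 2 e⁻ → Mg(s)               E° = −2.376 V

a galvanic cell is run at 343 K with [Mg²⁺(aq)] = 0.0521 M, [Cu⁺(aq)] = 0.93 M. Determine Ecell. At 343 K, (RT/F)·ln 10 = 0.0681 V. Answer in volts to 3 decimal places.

+2.947 V

The Cu⁺/Cu couple has the more positive E°, so it is the cathode; Mg²⁺/Mg is the anode.
The standard potential is +0.529 − (−2.376) = +2.905 V and the balanced reaction transfers n = 2 electrons.
Balancing gives 2 Cu⁺(aq) + Mg(s) → 2 Cu(s) + Mg²⁺(aq); hence Q = [Mg²⁺(aq)] / [Cu⁺(aq)]^2 = 0.0602 (log Q = −1.220).
E = E° − (0.0681/n)·log Q = +2.905 − (0.0681/2)(−1.220) = +2.947 V.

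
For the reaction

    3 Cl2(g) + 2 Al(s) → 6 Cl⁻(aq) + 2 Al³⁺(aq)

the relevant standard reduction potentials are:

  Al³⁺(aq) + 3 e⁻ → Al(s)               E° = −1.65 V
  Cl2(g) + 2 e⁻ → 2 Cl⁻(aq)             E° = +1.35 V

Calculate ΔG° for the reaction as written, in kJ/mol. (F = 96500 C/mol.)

In the reaction as written Cl2(g) is reduced, so the Cl₂/Cl⁻ couple is the cathode and Al³⁺/Al is the anode.
E°cell = +1.35 − (−1.65) = +3.00 V; balancing electrons gives n = 6.
ΔG° = −nFE°cell = −(6)(96500)(+3.00) J/mol = −1737 kJ/mol.

−1737 kJ/mol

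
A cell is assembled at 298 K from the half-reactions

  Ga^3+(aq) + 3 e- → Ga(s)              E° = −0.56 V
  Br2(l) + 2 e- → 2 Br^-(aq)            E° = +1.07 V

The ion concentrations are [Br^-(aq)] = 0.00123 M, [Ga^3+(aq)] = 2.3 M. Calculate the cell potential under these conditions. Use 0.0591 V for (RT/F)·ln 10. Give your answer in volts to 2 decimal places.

The Br₂/Br⁻ couple has the more positive E°, so it is the cathode; Ga³⁺/Ga is the anode.
E°cell = E°cat − E°an = +1.07 − (−0.56) = +1.63 V; n = 6.
The balanced reaction is 3 Br2(l) + 2 Ga(s) → 6 Br^-(aq) + 2 Ga^3+(aq), so Q = [Br^-(aq)]^6·[Ga^3+(aq)]^2 = 1.83×10^−17 and log Q = −16.737.
E = E° − (0.0591/n)·log Q = +1.63 − (0.0591/6)(−16.737) = +1.79 V.

+1.79 V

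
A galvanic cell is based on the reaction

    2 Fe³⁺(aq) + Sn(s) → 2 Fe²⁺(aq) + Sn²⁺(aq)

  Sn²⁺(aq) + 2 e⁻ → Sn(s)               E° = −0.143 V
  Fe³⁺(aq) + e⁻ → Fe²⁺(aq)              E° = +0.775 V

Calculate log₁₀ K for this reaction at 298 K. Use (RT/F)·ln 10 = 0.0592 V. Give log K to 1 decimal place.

The Fe³⁺/Fe²⁺ couple is reduced (cathode); E°cell = +0.775 − (−0.143) = +0.918 V with n = 2.
At equilibrium E = 0, so log K = nE°cell / 0.0592 = (2)(+0.918) / 0.0592 = 31.0.

log K = 31.0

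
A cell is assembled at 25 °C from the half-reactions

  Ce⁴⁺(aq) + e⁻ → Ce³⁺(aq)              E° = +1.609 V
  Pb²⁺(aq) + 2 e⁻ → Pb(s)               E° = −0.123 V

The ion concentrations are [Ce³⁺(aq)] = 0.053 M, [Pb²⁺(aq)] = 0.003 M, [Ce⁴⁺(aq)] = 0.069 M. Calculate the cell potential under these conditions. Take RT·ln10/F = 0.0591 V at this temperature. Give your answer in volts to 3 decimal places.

+1.813 V

Ce⁴⁺/Ce³⁺ is reduced (cathode, E° = +1.609 V) and Pb²⁺/Pb is oxidized (anode).
The standard potential is +1.609 − (−0.123) = +1.732 V and the balanced reaction transfers n = 2 electrons.
For the overall reaction 2 Ce⁴⁺(aq) + Pb(s) → 2 Ce³⁺(aq) + Pb²⁺(aq), Q = ([Ce³⁺(aq)]^2·[Pb²⁺(aq)]) / [Ce⁴⁺(aq)]^2 = 0.00177, giving log Q = −2.752.
By the Nernst equation, E = +1.732 − (0.0591/2)·(−2.752) = +1.813 V.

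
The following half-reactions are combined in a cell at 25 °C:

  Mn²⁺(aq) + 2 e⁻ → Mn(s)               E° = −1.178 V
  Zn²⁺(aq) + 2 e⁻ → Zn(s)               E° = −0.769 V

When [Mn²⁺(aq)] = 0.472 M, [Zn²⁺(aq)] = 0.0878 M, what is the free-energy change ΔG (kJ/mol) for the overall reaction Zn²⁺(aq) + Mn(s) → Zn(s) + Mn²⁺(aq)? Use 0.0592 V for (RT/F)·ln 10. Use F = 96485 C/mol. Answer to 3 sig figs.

With Zn²⁺/Zn reduced at the cathode, E°cell = −0.769 − (−1.178) = +0.409 V and n = 2.
The reaction quotient is [Mn²⁺(aq)] / [Zn²⁺(aq)] = 5.38; by Nernst, E = +0.409 − (0.0592/2)(0.730) = +0.3874 V.
Finally ΔG = −nFE = −(2)(96485 C/mol)(+0.3874 V) = −74.8 kJ/mol.

−74.8 kJ/mol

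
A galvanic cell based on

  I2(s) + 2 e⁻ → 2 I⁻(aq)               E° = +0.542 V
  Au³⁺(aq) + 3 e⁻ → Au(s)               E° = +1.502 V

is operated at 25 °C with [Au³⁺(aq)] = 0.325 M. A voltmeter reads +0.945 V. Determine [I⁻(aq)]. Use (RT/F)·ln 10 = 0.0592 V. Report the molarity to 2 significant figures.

With Au³⁺/Au at the cathode and I₂/I⁻ at the anode, E°cell = +1.502 − (+0.542) = +0.960 V (n = 6).
Rearranging E = E° − (0.0592/n)·log Q gives log Q = 6(+0.960 − (+0.945))/0.0592 = 1.520.
The balanced reaction is 2 Au³⁺(aq) + 6 I⁻(aq) → 2 Au(s) + 3 I2(s), so Q = 1 / ([Au³⁺(aq)]^2·[I⁻(aq)]^6).
Solving for the unknown gives log [I⁻(aq)] = −0.091, so [I⁻(aq)] ≈ 0.81 M.

0.81 M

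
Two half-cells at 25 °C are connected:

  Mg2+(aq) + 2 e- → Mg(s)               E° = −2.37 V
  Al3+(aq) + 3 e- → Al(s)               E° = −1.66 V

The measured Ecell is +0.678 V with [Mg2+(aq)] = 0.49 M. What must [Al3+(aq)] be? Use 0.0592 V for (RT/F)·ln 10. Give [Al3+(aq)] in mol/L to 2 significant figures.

Al³⁺/Al is the cathode (higher E°); E°cell = −1.66 − (−2.37) = +0.71 V with n = 6.
Since E = E° − (0.0592/n)·log Q, log Q = n(E° − E)/0.0592 = 3.243.
For 2 Al3+(aq) + 3 Mg(s) → 2 Al(s) + 3 Mg2+(aq), the reaction quotient is Q = [Mg2+(aq)]^3 / [Al3+(aq)]^2.
Solving for the unknown gives log [Al3+(aq)] = −2.086, so [Al3+(aq)] ≈ 0.0082 M.

0.0082 M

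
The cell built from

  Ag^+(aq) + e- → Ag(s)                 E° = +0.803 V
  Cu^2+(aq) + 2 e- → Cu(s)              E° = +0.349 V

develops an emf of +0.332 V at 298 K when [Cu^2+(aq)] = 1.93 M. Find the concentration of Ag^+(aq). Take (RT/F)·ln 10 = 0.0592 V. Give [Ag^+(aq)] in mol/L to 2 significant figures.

Ag⁺/Ag is the cathode (higher E°); E°cell = +0.803 − (+0.349) = +0.454 V with n = 2.
Rearranging E = E° − (0.0592/n)·log Q gives log Q = 2(+0.454 − (+0.332))/0.0592 = 4.122.
The balanced reaction is 2 Ag^+(aq) + Cu(s) → 2 Ag(s) + Cu^2+(aq), so Q = [Cu^2+(aq)] / [Ag^+(aq)]^2.
Substituting the known concentrations and solving, log [Ag^+(aq)] = −1.918 and [Ag^+(aq)] = 0.012 M.

0.012 M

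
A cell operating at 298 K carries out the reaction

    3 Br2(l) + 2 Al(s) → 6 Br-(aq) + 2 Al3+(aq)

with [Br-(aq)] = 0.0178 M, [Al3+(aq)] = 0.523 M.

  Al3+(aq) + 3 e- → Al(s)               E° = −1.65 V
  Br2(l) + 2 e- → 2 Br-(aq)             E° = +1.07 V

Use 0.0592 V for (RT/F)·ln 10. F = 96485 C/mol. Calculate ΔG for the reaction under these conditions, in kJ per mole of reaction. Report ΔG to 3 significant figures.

E°cell = +1.07 − (−1.65) = +2.72 V; the balanced reaction transfers n = 6 electrons.
The reaction quotient is [Br-(aq)]^6·[Al3+(aq)]^2 = 8.7×10^−12; by Nernst, E = +2.72 − (0.0592/6)(−11.060) = +2.8291 V.
ΔG = −nFE = −(6)(96485)(+2.8291) J/mol = −1640 kJ/mol.

−1640 kJ/mol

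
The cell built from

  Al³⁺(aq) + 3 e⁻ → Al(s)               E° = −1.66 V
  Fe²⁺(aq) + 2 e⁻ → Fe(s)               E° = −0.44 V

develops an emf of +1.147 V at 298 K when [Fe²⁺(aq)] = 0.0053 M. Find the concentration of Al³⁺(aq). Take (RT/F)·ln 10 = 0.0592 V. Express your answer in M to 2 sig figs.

Fe²⁺/Fe is the cathode (higher E°); E°cell = −0.44 − (−1.66) = +1.22 V with n = 6.
From the Nernst equation, log Q = n(E° − E)/0.0592 = 6·(+1.22 − (+1.147))/0.0592 = 7.399.
For 3 Fe²⁺(aq) + 2 Al(s) → 3 Fe(s) + 2 Al³⁺(aq), the reaction quotient is Q = [Al³⁺(aq)]^2 / [Fe²⁺(aq)]^3.
Substituting the known concentrations and solving, log [Al³⁺(aq)] = 0.286 and [Al³⁺(aq)] = 1.9 M.

1.9 M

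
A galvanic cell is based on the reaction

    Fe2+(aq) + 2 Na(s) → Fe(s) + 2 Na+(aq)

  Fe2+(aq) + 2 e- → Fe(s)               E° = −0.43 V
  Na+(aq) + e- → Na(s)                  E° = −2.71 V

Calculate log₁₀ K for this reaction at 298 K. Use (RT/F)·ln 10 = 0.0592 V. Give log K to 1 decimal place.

log K = 77.0

The Fe²⁺/Fe couple is reduced (cathode); E°cell = −0.43 − (−2.71) = +2.28 V with n = 2.
At equilibrium E = 0, so log K = nE°cell / 0.0592 = (2)(+2.28) / 0.0592 = 77.0.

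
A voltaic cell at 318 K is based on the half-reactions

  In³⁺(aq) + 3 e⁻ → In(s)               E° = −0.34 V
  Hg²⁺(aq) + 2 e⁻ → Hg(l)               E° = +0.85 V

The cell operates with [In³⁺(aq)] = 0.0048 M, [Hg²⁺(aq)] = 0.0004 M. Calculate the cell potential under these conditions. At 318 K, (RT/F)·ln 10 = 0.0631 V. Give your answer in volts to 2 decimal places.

The Hg²⁺/Hg couple has the more positive E°, so it is the cathode; In³⁺/In is the anode.
E°cell = +0.85 − (−0.34) = +1.19 V, with n = 6 electrons transferred.
For the overall reaction 3 Hg²⁺(aq) + 2 In(s) → 3 Hg(l) + 2 In³⁺(aq), Q = [In³⁺(aq)]^2 / [Hg²⁺(aq)]^3 = 3.6×10^5, giving log Q = 5.556.
E = E° − (0.0631/n)·log Q = +1.19 − (0.0631/6)(5.556) = +1.13 V.

+1.13 V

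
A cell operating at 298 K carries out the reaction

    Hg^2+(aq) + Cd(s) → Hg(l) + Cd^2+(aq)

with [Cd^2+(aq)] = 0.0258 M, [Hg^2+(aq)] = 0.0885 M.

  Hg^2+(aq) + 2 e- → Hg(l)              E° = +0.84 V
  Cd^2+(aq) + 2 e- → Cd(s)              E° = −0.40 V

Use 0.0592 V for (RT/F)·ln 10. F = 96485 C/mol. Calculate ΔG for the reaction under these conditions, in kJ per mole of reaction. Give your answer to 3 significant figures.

−242 kJ/mol

E°cell = +0.84 − (−0.40) = +1.24 V; the balanced reaction transfers n = 2 electrons.
Here Q = [Cd^2+(aq)] / [Hg^2+(aq)] = 0.292 (log Q = −0.535), giving E = +1.24 − (0.0592/2)·(−0.535) = +1.2558 V.
Then ΔG = −nFE = −2 × 96485 × +1.2558 J/mol = −242 kJ/mol.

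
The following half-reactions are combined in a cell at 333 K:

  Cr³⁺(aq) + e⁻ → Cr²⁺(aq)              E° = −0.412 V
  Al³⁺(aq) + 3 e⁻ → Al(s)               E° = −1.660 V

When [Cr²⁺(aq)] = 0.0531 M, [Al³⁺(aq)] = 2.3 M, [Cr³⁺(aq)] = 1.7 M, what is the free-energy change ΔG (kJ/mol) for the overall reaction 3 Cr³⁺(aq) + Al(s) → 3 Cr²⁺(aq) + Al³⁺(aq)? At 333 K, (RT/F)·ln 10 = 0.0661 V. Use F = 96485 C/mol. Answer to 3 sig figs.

−388 kJ/mol

The standard cell potential is −0.412 − (−1.660) = +1.248 V, with n = 3 electrons in the balanced equation.
Here Q = ([Cr²⁺(aq)]^3·[Al³⁺(aq)]) / [Cr³⁺(aq)]^3 = 7.01×10^−5 (log Q = −4.154), giving E = +1.248 − (0.0661/3)·(−4.154) = +1.3395 V.
Then ΔG = −nFE = −3 × 96485 × +1.3395 J/mol = −388 kJ/mol.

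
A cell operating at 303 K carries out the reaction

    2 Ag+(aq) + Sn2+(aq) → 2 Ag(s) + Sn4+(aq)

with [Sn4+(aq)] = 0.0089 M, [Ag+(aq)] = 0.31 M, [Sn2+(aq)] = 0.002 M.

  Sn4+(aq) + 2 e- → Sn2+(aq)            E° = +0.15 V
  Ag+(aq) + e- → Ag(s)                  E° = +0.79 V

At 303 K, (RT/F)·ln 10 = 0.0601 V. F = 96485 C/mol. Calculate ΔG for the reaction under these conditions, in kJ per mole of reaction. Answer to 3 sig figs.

−114 kJ/mol

The standard cell potential is +0.79 − (+0.15) = +0.64 V, with n = 2 electrons in the balanced equation.
Here Q = [Sn4+(aq)] / ([Ag+(aq)]^2·[Sn2+(aq)]) = 46.3 (log Q = 1.666), giving E = +0.64 − (0.0601/2)·(1.666) = +0.5899 V.
Then ΔG = −nFE = −2 × 96485 × +0.5899 J/mol = −114 kJ/mol.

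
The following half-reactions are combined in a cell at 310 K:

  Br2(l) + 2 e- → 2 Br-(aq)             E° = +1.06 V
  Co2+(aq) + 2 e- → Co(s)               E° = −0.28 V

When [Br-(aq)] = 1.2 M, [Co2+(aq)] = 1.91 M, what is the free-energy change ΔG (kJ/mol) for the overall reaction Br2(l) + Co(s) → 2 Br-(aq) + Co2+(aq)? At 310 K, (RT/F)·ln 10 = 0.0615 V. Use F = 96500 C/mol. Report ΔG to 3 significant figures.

−256 kJ/mol

E°cell = +1.06 − (−0.28) = +1.34 V; the balanced reaction transfers n = 2 electrons.
The reaction quotient is [Br-(aq)]^2·[Co2+(aq)] = 2.75; by Nernst, E = +1.34 − (0.0615/2)(0.439) = +1.3265 V.
Then ΔG = −nFE = −2 × 96500 × +1.3265 J/mol = −256 kJ/mol.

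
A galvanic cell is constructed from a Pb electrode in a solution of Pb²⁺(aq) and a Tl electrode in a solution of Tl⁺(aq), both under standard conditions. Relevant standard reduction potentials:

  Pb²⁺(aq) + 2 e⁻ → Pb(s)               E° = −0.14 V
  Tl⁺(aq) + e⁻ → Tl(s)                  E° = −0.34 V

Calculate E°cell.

The Pb²⁺/Pb couple has the higher E°, so Pb ion is reduced (cathode) and Tl is oxidized (anode).
E°cell = E°(cathode) − E°(anode) = −0.14 − (−0.34) = +0.20 V.

+0.20 V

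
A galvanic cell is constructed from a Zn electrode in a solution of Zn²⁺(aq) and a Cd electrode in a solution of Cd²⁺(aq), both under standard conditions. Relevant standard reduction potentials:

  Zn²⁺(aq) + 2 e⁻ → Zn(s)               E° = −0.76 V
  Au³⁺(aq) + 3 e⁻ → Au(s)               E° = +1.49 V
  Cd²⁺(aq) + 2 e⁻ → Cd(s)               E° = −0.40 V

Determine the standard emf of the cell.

Of the two couples in this cell, the one with the more positive reduction potential is reduced at the cathode: here that is Cd²⁺/Cd (−0.40 V); Zn²⁺/Zn (−0.76 V) is the anode.
E°cell = E°(cathode) − E°(anode) = −0.40 − (−0.76) = +0.36 V.

+0.36 V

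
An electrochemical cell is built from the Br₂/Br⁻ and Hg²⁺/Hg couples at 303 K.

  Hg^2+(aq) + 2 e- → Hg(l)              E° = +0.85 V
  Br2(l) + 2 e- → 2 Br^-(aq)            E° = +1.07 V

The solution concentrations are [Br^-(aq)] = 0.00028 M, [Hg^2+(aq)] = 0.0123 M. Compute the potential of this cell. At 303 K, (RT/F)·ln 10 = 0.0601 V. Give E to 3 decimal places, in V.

The Br₂/Br⁻ couple has the more positive E°, so it is the cathode; Hg²⁺/Hg is the anode.
E°cell = +1.07 − (+0.85) = +0.22 V, with n = 2 electrons transferred.
The balanced reaction is Br2(l) + Hg(l) → 2 Br^-(aq) + Hg^2+(aq), so Q = [Br^-(aq)]^2·[Hg^2+(aq)] = 9.64×10^−10 and log Q = −9.016.
Applying E = E° − (RT ln10/nF)·log Q gives +0.22 − (0.0601/2)(−9.016) = +0.491 V.

+0.491 V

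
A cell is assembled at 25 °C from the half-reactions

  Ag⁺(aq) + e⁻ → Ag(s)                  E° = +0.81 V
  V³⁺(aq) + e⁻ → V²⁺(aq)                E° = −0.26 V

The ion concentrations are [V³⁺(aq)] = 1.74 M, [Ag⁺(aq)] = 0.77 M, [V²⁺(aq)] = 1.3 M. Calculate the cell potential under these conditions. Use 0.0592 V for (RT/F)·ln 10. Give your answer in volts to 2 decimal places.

+1.06 V

The Ag⁺/Ag couple has the more positive E°, so it is the cathode; V³⁺/V²⁺ is the anode.
E°cell = E°cat − E°an = +0.81 − (−0.26) = +1.07 V; n = 1.
For the overall reaction Ag⁺(aq) + V²⁺(aq) → Ag(s) + V³⁺(aq), Q = [V³⁺(aq)] / ([Ag⁺(aq)]·[V²⁺(aq)]) = 1.74, giving log Q = 0.240.
Applying E = E° − (RT ln10/nF)·log Q gives +1.07 − (0.0592/1)(0.240) = +1.06 V.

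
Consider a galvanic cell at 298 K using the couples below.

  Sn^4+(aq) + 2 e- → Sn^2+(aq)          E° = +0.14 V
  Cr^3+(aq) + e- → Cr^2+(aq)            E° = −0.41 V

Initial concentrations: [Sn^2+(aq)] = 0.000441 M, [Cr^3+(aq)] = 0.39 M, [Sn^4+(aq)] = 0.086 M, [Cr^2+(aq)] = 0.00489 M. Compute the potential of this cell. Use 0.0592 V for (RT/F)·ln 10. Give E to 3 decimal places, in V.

The Sn⁴⁺/Sn²⁺ couple has the more positive E°, so it is the cathode; Cr³⁺/Cr²⁺ is the anode.
E°cell = E°cat − E°an = +0.14 − (−0.41) = +0.55 V; n = 2.
For the overall reaction Sn^4+(aq) + 2 Cr^2+(aq) → Sn^2+(aq) + 2 Cr^3+(aq), Q = ([Sn^2+(aq)]·[Cr^3+(aq)]^2) / ([Sn^4+(aq)]·[Cr^2+(aq)]^2) = 32.6, giving log Q = 1.513.
E = E° − (0.0592/n)·log Q = +0.55 − (0.0592/2)(1.513) = +0.505 V.

+0.505 V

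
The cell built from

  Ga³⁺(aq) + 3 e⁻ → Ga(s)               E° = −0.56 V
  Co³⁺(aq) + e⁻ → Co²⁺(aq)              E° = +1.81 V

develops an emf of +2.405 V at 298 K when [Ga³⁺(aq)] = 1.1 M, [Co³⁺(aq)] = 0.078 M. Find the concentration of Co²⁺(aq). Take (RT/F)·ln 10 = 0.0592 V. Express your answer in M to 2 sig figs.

Co³⁺/Co²⁺ is the cathode (higher E°); E°cell = +1.81 − (−0.56) = +2.37 V with n = 3.
Rearranging E = E° − (0.0592/n)·log Q gives log Q = 3(+2.37 − (+2.405))/0.0592 = −1.774.
The balanced reaction is 3 Co³⁺(aq) + Ga(s) → 3 Co²⁺(aq) + Ga³⁺(aq), so Q = ([Co²⁺(aq)]^3·[Ga³⁺(aq)]) / [Co³⁺(aq)]^3.
Substituting the known concentrations and solving, log [Co²⁺(aq)] = −1.713 and [Co²⁺(aq)] = 0.019 M.

0.019 M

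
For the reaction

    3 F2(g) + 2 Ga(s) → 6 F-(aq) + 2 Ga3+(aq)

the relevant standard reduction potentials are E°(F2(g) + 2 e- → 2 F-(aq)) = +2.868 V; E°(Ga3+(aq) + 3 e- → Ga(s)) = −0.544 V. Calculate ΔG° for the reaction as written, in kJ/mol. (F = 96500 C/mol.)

In the reaction as written F2(g) is reduced, so the F₂/F⁻ couple is the cathode and Ga³⁺/Ga is the anode.
E°cell = +2.868 − (−0.544) = +3.412 V; balancing electrons gives n = 6.
ΔG° = −nFE°cell = −(6)(96500)(+3.412) J/mol = −1976 kJ/mol.

−1976 kJ/mol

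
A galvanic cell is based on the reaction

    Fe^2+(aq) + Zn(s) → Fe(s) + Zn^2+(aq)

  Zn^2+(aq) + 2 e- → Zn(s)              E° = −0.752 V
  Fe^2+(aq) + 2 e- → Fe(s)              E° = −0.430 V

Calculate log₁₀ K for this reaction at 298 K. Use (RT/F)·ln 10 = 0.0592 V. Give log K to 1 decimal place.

log K = 10.9

The Fe²⁺/Fe couple is reduced (cathode); E°cell = −0.430 − (−0.752) = +0.322 V with n = 2.
At equilibrium E = 0, so log K = nE°cell / 0.0592 = (2)(+0.322) / 0.0592 = 10.9.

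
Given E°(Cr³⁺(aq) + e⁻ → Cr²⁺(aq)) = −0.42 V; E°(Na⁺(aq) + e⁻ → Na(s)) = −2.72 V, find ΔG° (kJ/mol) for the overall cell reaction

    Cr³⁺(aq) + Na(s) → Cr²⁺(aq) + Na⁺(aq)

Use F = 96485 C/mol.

In the reaction as written Cr³⁺(aq) is reduced, so the Cr³⁺/Cr²⁺ couple is the cathode and Na⁺/Na is the anode.
E°cell = −0.42 − (−2.72) = +2.30 V; balancing electrons gives n = 1.
ΔG° = −nFE°cell = −(1)(96485)(+2.30) J/mol = −222 kJ/mol.

−222 kJ/mol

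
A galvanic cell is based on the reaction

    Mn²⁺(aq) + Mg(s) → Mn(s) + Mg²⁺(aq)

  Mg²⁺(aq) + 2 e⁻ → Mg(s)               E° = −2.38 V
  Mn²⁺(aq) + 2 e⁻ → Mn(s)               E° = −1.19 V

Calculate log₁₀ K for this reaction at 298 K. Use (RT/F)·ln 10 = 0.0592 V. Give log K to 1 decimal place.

The Mn²⁺/Mn couple is reduced (cathode); E°cell = −1.19 − (−2.38) = +1.19 V with n = 2.
At equilibrium E = 0, so log K = nE°cell / 0.0592 = (2)(+1.19) / 0.0592 = 40.2.

log K = 40.2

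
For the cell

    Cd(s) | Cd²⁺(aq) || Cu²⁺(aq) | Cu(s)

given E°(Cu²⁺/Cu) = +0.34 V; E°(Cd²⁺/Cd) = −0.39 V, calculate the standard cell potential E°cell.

By convention the left-hand electrode in cell notation is the anode (oxidation) and the right-hand electrode is the cathode (reduction).
E°cell = E°(right) − E°(left) = +0.34 − (−0.39) = +0.73 V.

+0.73 V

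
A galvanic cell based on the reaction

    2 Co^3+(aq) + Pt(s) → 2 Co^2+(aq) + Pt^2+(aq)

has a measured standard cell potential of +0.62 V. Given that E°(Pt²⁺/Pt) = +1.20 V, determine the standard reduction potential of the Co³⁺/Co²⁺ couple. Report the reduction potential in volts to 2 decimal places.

In the reaction as written the Co³⁺/Co²⁺ couple is reduced (cathode) and Pt²⁺/Pt is oxidized (anode), so E°cell = E°(Co³⁺/Co²⁺) − E°(Pt²⁺/Pt).
E°(Co³⁺/Co²⁺) = E°cell + E°(anode) = +0.62 + (+1.20) = +1.82 V.

+1.82 V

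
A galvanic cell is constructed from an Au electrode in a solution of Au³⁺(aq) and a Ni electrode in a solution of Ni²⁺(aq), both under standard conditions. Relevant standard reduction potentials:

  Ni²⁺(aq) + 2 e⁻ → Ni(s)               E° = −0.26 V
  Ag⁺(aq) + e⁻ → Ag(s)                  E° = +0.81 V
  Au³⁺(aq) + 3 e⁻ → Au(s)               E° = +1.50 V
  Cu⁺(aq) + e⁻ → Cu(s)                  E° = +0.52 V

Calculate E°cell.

The Au³⁺/Au couple has the higher E°, so Au ion is reduced (cathode) and Ni is oxidized (anode).
E°cell = E°(cathode) − E°(anode) = +1.50 − (−0.26) = +1.76 V.

+1.76 V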